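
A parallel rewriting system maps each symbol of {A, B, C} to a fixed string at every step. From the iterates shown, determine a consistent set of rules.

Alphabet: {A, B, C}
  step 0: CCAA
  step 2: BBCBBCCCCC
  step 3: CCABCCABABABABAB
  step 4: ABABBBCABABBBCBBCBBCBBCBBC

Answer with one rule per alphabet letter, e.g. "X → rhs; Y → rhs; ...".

  step 3 ⇒ step 4: CCABCCABABABABAB ⇒ AB·AB·BB·C·AB·AB·BB·C·BB·C·BB·C·BB·C·BB·C
    A ↦ BB
    B ↦ C
    C ↦ AB

A->BB, B->C, C->AB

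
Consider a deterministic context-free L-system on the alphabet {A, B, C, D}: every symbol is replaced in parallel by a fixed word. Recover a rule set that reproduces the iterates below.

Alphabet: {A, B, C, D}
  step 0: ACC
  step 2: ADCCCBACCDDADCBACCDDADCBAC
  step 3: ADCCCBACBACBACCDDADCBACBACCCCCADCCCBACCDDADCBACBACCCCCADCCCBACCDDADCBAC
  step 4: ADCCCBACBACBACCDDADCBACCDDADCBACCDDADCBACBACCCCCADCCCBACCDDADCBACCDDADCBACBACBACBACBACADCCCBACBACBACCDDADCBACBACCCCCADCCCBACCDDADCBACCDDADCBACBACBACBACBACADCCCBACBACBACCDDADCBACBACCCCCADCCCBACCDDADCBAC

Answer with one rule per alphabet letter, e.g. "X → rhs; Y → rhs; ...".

  step 3 ⇒ step 4: ADCCCBACBACBACCDDADCBACBACCCCCADCCCBACCDDADCBACBACCCCCADCCCBACCDDADCBAC ⇒ ADC·CC·BAC·BAC·BAC·CDD·ADC·BAC·CDD·ADC·BAC·CDD·ADC·BAC·BAC·CC·CC·ADC·CC·BAC·CDD·ADC·BAC·CDD·ADC·BAC·BAC·BAC·BAC·BAC·ADC·CC·BAC·BAC·BAC·CDD·ADC·BAC·BAC·CC·CC·ADC·CC·BAC·CDD·ADC·BAC·CDD·ADC·BAC·BAC·BAC·BAC·BAC·ADC·CC·BAC·BAC·BAC·CDD·ADC·BAC·BAC·CC·CC·ADC·CC·BAC·CDD·ADC·BAC
    A ↦ ADC
    B ↦ CDD
    C ↦ BAC
    D ↦ CC

A->ADC, B->CDD, C->BAC, D->CC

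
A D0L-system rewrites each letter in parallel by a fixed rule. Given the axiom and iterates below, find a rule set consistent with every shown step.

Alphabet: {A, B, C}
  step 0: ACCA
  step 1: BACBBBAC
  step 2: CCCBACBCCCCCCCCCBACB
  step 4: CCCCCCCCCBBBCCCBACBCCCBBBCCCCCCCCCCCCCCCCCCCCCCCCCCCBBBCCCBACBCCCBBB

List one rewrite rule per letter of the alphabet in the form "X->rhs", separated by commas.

  step 1 ⇒ step 2: BACBBBAC ⇒ CCC·BAC·B·CCC·CCC·CCC·BAC·B
    A ↦ BAC
    B ↦ CCC
    C ↦ B

A->BAC, B->CCC, C->B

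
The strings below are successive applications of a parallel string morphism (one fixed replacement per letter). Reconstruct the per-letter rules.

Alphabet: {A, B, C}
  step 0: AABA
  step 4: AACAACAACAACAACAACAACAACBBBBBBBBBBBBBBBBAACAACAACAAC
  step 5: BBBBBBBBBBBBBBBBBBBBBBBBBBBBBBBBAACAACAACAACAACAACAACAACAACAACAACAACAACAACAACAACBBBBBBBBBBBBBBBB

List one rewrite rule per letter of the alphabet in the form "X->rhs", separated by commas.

A->B, B->AAC, C->BB

  step 4 ⇒ step 5: AACAACAACAACAACAACAACAACBBBBBBBBBBBBBBBBAACAACAACAAC ⇒ B·B·BB·B·B·BB·B·B·BB·B·B·BB·B·B·BB·B·B·BB·B·B·BB·B·B·BB·AAC·AAC·AAC·AAC·AAC·AAC·AAC·AAC·AAC·AAC·AAC·AAC·AAC·AAC·AAC·AAC·B·B·BB·B·B·BB·B·B·BB·B·B·BB
    A ↦ B
    B ↦ AAC
    C ↦ BB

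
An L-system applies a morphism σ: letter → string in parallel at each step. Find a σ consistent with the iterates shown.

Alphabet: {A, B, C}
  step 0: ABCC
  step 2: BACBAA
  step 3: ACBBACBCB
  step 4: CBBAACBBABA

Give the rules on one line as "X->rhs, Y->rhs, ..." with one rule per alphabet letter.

A->CB, B->A, C->B

  step 3 ⇒ step 4: ACBBACBCB ⇒ CB·B·A·A·CB·B·A·B·A
    A ↦ CB
    B ↦ A
    C ↦ B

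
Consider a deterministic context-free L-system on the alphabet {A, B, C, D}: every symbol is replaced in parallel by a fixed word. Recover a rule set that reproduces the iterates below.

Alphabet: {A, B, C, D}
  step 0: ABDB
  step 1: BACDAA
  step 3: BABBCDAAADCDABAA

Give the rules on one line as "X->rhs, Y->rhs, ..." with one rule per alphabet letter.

  step 0 ⇒ step 1: ABDB ⇒ B·A·CDA·A
    A ↦ B
    B ↦ A
    D ↦ CDA
    C ↦ AAD  (constrained at step 1)

A->B, B->A, C->AAD, D->CDA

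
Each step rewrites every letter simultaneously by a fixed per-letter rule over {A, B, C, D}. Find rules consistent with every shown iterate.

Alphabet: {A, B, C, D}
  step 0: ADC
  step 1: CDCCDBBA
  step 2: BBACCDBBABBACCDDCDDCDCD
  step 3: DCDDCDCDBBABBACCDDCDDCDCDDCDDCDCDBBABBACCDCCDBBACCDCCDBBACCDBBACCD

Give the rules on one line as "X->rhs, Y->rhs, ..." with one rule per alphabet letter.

A->CD, B->DCD, C->BBA, D->CCD

  step 2 ⇒ step 3: BBACCDBBABBACCDDCDDCDCD ⇒ DCD·DCD·CD·BBA·BBA·CCD·DCD·DCD·CD·DCD·DCD·CD·BBA·BBA·CCD·CCD·BBA·CCD·CCD·BBA·CCD·BBA·CCD
    A ↦ CD
    B ↦ DCD
    C ↦ BBA
    D ↦ CCD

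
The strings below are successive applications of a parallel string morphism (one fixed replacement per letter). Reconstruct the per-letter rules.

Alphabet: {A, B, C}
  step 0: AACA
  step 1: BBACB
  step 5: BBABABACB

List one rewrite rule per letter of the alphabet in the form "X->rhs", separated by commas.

  step 0 ⇒ step 1: AACA ⇒ B·B·AC·B
    A ↦ B
    C ↦ AC
    B ↦ A  (constrained at step 1)

A->B, B->A, C->AC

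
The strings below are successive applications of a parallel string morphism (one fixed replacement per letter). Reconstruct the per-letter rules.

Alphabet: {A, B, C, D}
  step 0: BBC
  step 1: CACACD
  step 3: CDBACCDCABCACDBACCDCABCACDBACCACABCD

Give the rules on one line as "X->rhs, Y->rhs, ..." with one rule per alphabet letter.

A->CAB, B->CA, C->CD, D->BAC

  step 0 ⇒ step 1: BBC ⇒ CA·CA·CD
    B ↦ CA
    C ↦ CD
    A ↦ CAB  (constrained at step 1)
    D ↦ BAC  (constrained at step 1)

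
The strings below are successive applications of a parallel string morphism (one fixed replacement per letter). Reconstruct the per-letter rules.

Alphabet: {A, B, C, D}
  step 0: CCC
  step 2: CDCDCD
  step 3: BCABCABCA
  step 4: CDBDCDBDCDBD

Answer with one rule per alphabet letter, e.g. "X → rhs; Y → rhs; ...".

  step 3 ⇒ step 4: BCABCABCA ⇒ CD·B·D·CD·B·D·CD·B·D
    A ↦ D
    B ↦ CD
    C ↦ B
  step 2 ⇒ step 3: CDCDCD ⇒ B·CA·B·CA·B·CA
    D ↦ CA

A->D, B->CD, C->B, D->CA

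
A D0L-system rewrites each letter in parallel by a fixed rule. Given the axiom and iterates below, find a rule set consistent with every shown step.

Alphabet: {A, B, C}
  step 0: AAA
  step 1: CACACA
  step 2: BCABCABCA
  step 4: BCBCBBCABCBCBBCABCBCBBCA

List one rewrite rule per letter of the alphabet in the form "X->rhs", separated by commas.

A->CA, B->CB, C->B

  step 1 ⇒ step 2: CACACA ⇒ B·CA·B·CA·B·CA
    A ↦ CA
    C ↦ B
    B ↦ CB  (constrained at step 2)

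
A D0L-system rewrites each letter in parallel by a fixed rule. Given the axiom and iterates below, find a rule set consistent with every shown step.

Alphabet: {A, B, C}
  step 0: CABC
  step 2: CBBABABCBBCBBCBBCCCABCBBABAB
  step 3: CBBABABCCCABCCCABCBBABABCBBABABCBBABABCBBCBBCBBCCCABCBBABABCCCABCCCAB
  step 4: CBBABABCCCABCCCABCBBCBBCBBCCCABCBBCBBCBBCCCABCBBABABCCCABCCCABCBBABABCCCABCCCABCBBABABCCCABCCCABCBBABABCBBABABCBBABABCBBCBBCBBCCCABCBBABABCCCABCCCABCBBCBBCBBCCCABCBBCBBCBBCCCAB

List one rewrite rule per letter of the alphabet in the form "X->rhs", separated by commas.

  step 3 ⇒ step 4: CBBABABCCCABCCCABCBBABABCBBABABCBBABABCBBCBBCBBCCCABCBBABABCCCABCCCAB ⇒ CBB·AB·AB·CCC·AB·CCC·AB·CBB·CBB·CBB·CCC·AB·CBB·CBB·CBB·CCC·AB·CBB·AB·AB·CCC·AB·CCC·AB·CBB·AB·AB·CCC·AB·CCC·AB·CBB·AB·AB·CCC·AB·CCC·AB·CBB·AB·AB·CBB·AB·AB·CBB·AB·AB·CBB·CBB·CBB·CCC·AB·CBB·AB·AB·CCC·AB·CCC·AB·CBB·CBB·CBB·CCC·AB·CBB·CBB·CBB·CCC·AB
    A ↦ CCC
    B ↦ AB
    C ↦ CBB

A->CCC, B->AB, C->CBB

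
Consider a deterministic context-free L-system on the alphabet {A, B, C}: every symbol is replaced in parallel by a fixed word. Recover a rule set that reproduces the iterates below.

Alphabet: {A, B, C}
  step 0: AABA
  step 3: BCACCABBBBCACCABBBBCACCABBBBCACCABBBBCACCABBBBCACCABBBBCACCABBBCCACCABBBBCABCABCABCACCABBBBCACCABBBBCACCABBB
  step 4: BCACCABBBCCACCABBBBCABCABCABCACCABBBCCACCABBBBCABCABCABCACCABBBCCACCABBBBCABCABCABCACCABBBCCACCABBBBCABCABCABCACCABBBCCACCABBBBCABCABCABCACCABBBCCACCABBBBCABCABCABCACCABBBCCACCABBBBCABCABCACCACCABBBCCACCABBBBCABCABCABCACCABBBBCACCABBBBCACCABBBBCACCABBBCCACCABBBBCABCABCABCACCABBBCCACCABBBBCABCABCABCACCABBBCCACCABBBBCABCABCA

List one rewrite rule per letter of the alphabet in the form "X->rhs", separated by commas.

A->BBB, B->BCA, C->CCA

  step 3 ⇒ step 4: BCACCABBBBCACCABBBBCACCABBBBCACCABBBBCACCABBBBCACCABBBBCACCABBBCCACCABBBBCABCABCABCACCABBBBCACCABBBBCACCABBB ⇒ BCA·CCA·BBB·CCA·CCA·BBB·BCA·BCA·BCA·BCA·CCA·BBB·CCA·CCA·BBB·BCA·BCA·BCA·BCA·CCA·BBB·CCA·CCA·BBB·BCA·BCA·BCA·BCA·CCA·BBB·CCA·CCA·BBB·BCA·BCA·BCA·BCA·CCA·BBB·CCA·CCA·BBB·BCA·BCA·BCA·BCA·CCA·BBB·CCA·CCA·BBB·BCA·BCA·BCA·BCA·CCA·BBB·CCA·CCA·BBB·BCA·BCA·BCA·CCA·CCA·BBB·CCA·CCA·BBB·BCA·BCA·BCA·BCA·CCA·BBB·BCA·CCA·BBB·BCA·CCA·BBB·BCA·CCA·BBB·CCA·CCA·BBB·BCA·BCA·BCA·BCA·CCA·BBB·CCA·CCA·BBB·BCA·BCA·BCA·BCA·CCA·BBB·CCA·CCA·BBB·BCA·BCA·BCA
    A ↦ BBB
    B ↦ BCA
    C ↦ CCA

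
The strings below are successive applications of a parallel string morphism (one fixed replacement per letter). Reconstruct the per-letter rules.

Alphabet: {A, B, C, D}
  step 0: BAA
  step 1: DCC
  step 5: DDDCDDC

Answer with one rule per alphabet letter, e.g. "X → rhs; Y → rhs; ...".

A->C, B->D, C->BA, D->B

  step 0 ⇒ step 1: BAA ⇒ D·C·C
    A ↦ C
    B ↦ D
    C ↦ BA  (constrained at step 1)
    D ↦ B  (constrained at step 1)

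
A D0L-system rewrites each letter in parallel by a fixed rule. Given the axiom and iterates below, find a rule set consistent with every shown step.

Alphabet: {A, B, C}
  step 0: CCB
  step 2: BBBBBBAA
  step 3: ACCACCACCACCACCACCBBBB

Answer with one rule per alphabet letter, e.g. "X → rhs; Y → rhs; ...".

  step 2 ⇒ step 3: BBBBBBAA ⇒ ACC·ACC·ACC·ACC·ACC·ACC·BB·BB
    A ↦ BB
    B ↦ ACC
    C ↦ A  (constrained at step 0)

A->BB, B->ACC, C->A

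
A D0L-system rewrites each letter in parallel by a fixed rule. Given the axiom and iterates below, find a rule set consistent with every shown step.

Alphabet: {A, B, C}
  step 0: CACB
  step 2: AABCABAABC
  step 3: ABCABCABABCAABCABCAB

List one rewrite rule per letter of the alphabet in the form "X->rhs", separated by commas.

  step 2 ⇒ step 3: AABCABAABC ⇒ ABC·ABC·A·B·ABC·A·ABC·ABC·A·B
    A ↦ ABC
    B ↦ A
    C ↦ B

A->ABC, B->A, C->B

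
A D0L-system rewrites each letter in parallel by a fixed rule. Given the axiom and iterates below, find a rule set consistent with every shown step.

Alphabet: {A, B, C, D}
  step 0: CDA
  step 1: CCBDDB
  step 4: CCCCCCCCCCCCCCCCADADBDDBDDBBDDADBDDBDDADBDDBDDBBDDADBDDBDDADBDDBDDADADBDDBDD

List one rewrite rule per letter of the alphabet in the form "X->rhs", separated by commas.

A->B, B->AD, C->CC, D->BDD

  step 0 ⇒ step 1: CDA ⇒ CC·BDD·B
    A ↦ B
    C ↦ CC
    D ↦ BDD
    B ↦ AD  (constrained at step 1)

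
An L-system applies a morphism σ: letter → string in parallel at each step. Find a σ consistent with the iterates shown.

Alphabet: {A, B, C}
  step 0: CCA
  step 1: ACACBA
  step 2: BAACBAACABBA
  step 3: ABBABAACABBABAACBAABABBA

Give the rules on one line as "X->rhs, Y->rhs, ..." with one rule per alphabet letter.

  step 2 ⇒ step 3: BAACBAACABBA ⇒ AB·BA·BA·AC·AB·BA·BA·AC·BA·AB·AB·BA
    A ↦ BA
    B ↦ AB
    C ↦ AC

A->BA, B->AB, C->AC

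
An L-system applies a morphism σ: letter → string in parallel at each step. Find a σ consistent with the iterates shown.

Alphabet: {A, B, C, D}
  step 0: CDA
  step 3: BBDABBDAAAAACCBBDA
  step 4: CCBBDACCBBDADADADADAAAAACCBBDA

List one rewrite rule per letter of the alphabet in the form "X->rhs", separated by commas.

A->DA, B->C, C->AA, D->BB

  step 3 ⇒ step 4: BBDABBDAAAAACCBBDA ⇒ C·C·BB·DA·C·C·BB·DA·DA·DA·DA·DA·AA·AA·C·C·BB·DA
    A ↦ DA
    B ↦ C
    C ↦ AA
    D ↦ BB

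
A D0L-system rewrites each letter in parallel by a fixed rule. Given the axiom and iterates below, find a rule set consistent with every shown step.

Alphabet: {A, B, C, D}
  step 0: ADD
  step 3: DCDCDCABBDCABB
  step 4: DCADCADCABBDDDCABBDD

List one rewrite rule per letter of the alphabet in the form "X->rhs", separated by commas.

  step 3 ⇒ step 4: DCDCDCABBDCABB ⇒ DC·A·DC·A·DC·A·BB·D·D·DC·A·BB·D·D
    A ↦ BB
    B ↦ D
    C ↦ A
    D ↦ DC

A->BB, B->D, C->A, D->DC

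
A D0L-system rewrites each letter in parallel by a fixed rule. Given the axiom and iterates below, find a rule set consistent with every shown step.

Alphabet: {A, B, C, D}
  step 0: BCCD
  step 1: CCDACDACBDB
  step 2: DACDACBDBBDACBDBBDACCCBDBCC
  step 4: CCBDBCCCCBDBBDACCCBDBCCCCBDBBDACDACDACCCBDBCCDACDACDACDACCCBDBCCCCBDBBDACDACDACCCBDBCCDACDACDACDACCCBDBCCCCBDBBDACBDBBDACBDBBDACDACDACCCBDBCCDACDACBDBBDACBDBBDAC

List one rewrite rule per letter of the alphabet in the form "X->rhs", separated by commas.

A->B, B->CC, C->DAC, D->BDB

  step 1 ⇒ step 2: CCDACDACBDB ⇒ DAC·DAC·BDB·B·DAC·BDB·B·DAC·CC·BDB·CC
    A ↦ B
    B ↦ CC
    C ↦ DAC
    D ↦ BDB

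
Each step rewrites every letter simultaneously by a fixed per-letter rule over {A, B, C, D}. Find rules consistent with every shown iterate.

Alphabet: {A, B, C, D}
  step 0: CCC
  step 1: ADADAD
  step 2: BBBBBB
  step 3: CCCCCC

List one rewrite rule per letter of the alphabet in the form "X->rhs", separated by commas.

A->B, B->C, C->AD, D->B

  step 2 ⇒ step 3: BBBBBB ⇒ C·C·C·C·C·C
    B ↦ C
  step 1 ⇒ step 2: ADADAD ⇒ B·B·B·B·B·B
    A ↦ B
  step 0 ⇒ step 1: CCC ⇒ AD·AD·AD
    C ↦ AD
  step 1 ⇒ step 2: ADADAD ⇒ B·B·B·B·B·B
    D ↦ B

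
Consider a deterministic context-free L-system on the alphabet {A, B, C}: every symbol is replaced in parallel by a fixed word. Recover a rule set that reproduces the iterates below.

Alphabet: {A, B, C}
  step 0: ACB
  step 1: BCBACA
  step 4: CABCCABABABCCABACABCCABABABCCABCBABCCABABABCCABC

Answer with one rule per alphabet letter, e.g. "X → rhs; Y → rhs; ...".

  step 0 ⇒ step 1: ACB ⇒ BC·BA·CA
    A ↦ BC
    B ↦ CA
    C ↦ BA

A->BC, B->CA, C->BA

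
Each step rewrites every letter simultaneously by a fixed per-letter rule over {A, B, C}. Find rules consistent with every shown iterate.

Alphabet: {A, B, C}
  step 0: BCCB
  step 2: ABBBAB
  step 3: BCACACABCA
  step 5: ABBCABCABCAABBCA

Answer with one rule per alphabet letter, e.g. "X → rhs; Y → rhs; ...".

  step 2 ⇒ step 3: ABBBAB ⇒ B·CA·CA·CA·B·CA
    A ↦ B
    B ↦ CA
    C ↦ A  (constrained at step 0)

A->B, B->CA, C->A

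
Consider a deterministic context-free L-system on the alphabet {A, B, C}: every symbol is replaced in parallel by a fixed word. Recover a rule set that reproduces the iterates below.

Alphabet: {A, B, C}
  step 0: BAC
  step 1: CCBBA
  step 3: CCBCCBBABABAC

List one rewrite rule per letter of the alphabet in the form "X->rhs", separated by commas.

A->CB, B->C, C->BA

  step 0 ⇒ step 1: BAC ⇒ C·CB·BA
    A ↦ CB
    B ↦ C
    C ↦ BA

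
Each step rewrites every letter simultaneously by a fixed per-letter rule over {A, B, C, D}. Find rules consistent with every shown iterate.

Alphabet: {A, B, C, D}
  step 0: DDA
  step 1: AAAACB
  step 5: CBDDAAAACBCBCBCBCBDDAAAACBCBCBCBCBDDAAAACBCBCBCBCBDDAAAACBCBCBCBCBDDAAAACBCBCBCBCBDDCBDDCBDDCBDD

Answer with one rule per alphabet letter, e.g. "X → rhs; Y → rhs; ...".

  step 0 ⇒ step 1: DDA ⇒ AA·AA·CB
    A ↦ CB
    D ↦ AA
    B ↦ DD  (constrained at step 1)
    C ↦ CB  (constrained at step 1)

A->CB, B->DD, C->CB, D->AA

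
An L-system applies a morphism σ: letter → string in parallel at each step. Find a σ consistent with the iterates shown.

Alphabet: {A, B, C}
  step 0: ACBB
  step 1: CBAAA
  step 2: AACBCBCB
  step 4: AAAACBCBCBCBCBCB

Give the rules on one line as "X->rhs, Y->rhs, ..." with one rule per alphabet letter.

  step 1 ⇒ step 2: CBAAA ⇒ A·A·CB·CB·CB
    A ↦ CB
    B ↦ A
    C ↦ A

A->CB, B->A, C->A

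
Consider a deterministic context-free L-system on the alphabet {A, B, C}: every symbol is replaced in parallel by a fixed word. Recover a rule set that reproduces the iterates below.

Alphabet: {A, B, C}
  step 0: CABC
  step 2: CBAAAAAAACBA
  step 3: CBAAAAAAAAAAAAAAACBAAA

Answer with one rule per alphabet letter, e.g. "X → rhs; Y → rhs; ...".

  step 2 ⇒ step 3: CBAAAAAAACBA ⇒ CB·A·AA·AA·AA·AA·AA·AA·AA·CB·A·AA
    A ↦ AA
    B ↦ A
    C ↦ CB

A->AA, B->A, C->CB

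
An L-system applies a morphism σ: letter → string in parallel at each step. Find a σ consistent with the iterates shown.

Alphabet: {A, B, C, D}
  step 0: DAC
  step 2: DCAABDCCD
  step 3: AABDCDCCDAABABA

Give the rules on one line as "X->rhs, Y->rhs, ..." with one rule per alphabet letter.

A->DC, B->CD, C->AB, D->A

  step 2 ⇒ step 3: DCAABDCCD ⇒ A·AB·DC·DC·CD·A·AB·AB·A
    A ↦ DC
    B ↦ CD
    C ↦ AB
    D ↦ A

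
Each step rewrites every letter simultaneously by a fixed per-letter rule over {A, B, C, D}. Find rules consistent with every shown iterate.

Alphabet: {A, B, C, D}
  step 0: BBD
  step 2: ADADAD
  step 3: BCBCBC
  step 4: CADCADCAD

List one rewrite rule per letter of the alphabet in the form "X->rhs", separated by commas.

A->B, B->C, C->AD, D->C

  step 3 ⇒ step 4: BCBCBC ⇒ C·AD·C·AD·C·AD
    B ↦ C
    C ↦ AD
  step 2 ⇒ step 3: ADADAD ⇒ B·C·B·C·B·C
    A ↦ B
  step 2 ⇒ step 3: ADADAD ⇒ B·C·B·C·B·C
    D ↦ C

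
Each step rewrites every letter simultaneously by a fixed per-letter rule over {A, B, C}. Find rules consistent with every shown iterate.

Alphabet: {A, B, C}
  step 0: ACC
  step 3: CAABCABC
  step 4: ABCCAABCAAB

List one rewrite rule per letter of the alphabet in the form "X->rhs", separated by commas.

A->C, B->A, C->AB

  step 3 ⇒ step 4: CAABCABC ⇒ AB·C·C·A·AB·C·A·AB
    A ↦ C
    B ↦ A
    C ↦ AB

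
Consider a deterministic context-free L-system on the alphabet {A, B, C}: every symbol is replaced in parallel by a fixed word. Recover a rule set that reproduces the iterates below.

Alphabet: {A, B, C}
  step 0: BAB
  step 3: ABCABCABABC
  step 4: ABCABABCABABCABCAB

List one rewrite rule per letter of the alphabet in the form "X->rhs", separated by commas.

A->AB, B->C, C->AB

  step 3 ⇒ step 4: ABCABCABABC ⇒ AB·C·AB·AB·C·AB·AB·C·AB·C·AB
    A ↦ AB
    B ↦ C
    C ↦ AB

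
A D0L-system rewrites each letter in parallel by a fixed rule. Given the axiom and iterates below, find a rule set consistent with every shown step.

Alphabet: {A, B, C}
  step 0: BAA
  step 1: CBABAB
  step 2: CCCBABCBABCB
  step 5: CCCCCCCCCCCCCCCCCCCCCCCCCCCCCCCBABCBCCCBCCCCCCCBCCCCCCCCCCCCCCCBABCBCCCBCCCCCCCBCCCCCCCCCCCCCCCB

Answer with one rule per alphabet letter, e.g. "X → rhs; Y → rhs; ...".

A->AB, B->CB, C->CC

  step 1 ⇒ step 2: CBABAB ⇒ CC·CB·AB·CB·AB·CB
    A ↦ AB
    B ↦ CB
    C ↦ CC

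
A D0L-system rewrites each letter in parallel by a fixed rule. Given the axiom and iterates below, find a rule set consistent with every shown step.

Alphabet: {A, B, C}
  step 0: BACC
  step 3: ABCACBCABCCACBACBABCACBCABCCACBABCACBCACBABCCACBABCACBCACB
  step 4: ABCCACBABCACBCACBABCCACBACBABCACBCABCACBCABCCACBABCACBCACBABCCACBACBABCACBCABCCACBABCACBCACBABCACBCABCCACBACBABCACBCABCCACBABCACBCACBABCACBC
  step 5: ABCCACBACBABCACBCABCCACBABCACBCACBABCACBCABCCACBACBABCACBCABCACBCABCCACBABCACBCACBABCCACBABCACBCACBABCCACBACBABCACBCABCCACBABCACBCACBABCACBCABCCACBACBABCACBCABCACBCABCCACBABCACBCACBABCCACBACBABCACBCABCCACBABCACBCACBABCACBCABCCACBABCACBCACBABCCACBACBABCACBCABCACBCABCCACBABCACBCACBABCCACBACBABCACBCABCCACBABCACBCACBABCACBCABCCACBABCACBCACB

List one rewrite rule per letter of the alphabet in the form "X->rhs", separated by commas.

  step 4 ⇒ step 5: ABCCACBABCACBCACBABCCACBACBABCACBCABCACBCABCCACBABCACBCACBABCCACBACBABCACBCABCCACBABCACBCACBABCACBCABCCACBACBABCACBCABCCACBABCACBCACBABCACBC ⇒ ABC·C·ACB·ACB·ABC·ACB·C·ABC·C·ACB·ABC·ACB·C·ACB·ABC·ACB·C·ABC·C·ACB·ACB·ABC·ACB·C·ABC·ACB·C·ABC·C·ACB·ABC·ACB·C·ACB·ABC·C·ACB·ABC·ACB·C·ACB·ABC·C·ACB·ACB·ABC·ACB·C·ABC·C·ACB·ABC·ACB·C·ACB·ABC·ACB·C·ABC·C·ACB·ACB·ABC·ACB·C·ABC·ACB·C·ABC·C·ACB·ABC·ACB·C·ACB·ABC·C·ACB·ACB·ABC·ACB·C·ABC·C·ACB·ABC·ACB·C·ACB·ABC·ACB·C·ABC·C·ACB·ABC·ACB·C·ACB·ABC·C·ACB·ACB·ABC·ACB·C·ABC·ACB·C·ABC·C·ACB·ABC·ACB·C·ACB·ABC·C·ACB·ACB·ABC·ACB·C·ABC·C·ACB·ABC·ACB·C·ACB·ABC·ACB·C·ABC·C·ACB·ABC·ACB·C·ACB
    A ↦ ABC
    B ↦ C
    C ↦ ACB

A->ABC, B->C, C->ACB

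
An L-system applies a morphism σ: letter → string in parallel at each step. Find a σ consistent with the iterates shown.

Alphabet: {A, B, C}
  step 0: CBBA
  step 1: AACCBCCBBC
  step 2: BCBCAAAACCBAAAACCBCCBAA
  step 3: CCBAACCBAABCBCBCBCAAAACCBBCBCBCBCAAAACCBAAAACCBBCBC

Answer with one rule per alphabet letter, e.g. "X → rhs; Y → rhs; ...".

  step 2 ⇒ step 3: BCBCAAAACCBAAAACCBCCBAA ⇒ CCB·AA·CCB·AA·BC·BC·BC·BC·AA·AA·CCB·BC·BC·BC·BC·AA·AA·CCB·AA·AA·CCB·BC·BC
    A ↦ BC
    B ↦ CCB
    C ↦ AA

A->BC, B->CCB, C->AA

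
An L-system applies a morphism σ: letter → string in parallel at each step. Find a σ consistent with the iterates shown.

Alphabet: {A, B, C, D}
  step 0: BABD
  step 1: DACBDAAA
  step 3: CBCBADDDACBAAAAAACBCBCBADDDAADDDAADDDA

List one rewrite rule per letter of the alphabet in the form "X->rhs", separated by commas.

  step 0 ⇒ step 1: BABD ⇒ DA·CB·DA·AA
    A ↦ CB
    B ↦ DA
    D ↦ AA
    C ↦ ADD  (constrained at step 1)

A->CB, B->DA, C->ADD, D->AA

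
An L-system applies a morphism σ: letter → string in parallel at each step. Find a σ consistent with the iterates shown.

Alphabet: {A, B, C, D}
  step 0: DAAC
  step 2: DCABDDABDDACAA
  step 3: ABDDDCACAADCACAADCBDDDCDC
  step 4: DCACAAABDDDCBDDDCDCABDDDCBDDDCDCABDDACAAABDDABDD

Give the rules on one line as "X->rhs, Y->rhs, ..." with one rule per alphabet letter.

  step 3 ⇒ step 4: ABDDDCACAADCACAADCBDDDCDC ⇒ DC·AC·A·A·A·BDD·DC·BDD·DC·DC·A·BDD·DC·BDD·DC·DC·A·BDD·AC·A·A·A·BDD·A·BDD
    A ↦ DC
    B ↦ AC
    C ↦ BDD
    D ↦ A

A->DC, B->AC, C->BDD, D->A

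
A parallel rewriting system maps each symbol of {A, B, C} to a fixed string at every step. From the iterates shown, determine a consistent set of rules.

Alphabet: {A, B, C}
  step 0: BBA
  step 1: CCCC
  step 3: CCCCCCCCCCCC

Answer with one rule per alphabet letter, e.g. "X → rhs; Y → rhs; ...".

  step 0 ⇒ step 1: BBA ⇒ C·C·CC
    A ↦ CC
    B ↦ C
    C ↦ AB  (constrained at step 1)

A->CC, B->C, C->AB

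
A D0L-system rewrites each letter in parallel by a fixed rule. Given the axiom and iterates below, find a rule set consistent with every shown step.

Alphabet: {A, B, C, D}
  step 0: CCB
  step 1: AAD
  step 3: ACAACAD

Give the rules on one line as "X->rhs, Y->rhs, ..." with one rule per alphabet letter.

A->CA, B->D, C->A, D->B

  step 0 ⇒ step 1: CCB ⇒ A·A·D
    B ↦ D
    C ↦ A
    A ↦ CA  (constrained at step 1)
    D ↦ B  (constrained at step 1)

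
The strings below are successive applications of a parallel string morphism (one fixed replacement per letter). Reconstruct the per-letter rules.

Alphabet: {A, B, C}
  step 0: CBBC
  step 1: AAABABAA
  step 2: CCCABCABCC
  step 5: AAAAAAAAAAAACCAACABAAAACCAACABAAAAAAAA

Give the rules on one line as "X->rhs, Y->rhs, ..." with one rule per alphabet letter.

A->C, B->AB, C->AA

  step 1 ⇒ step 2: AAABABAA ⇒ C·C·C·AB·C·AB·C·C
    A ↦ C
    B ↦ AB
  step 0 ⇒ step 1: CBBC ⇒ AA·AB·AB·AA
    C ↦ AA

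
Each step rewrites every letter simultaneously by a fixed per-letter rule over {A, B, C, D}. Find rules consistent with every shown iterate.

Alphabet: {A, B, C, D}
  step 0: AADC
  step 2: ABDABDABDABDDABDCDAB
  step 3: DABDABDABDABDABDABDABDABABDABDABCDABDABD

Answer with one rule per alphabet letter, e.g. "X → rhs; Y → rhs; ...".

A->DAB, B->D, C->CD, D->AB

  step 2 ⇒ step 3: ABDABDABDABDDABDCDAB ⇒ DAB·D·AB·DAB·D·AB·DAB·D·AB·DAB·D·AB·AB·DAB·D·AB·CD·AB·DAB·D
    A ↦ DAB
    B ↦ D
    C ↦ CD
    D ↦ AB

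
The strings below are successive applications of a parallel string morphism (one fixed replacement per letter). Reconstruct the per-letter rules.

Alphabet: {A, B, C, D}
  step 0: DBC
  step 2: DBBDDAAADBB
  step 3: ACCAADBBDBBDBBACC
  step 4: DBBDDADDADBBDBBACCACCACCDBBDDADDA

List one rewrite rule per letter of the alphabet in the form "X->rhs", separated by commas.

  step 3 ⇒ step 4: ACCAADBBDBBDBBACC ⇒ DBB·DDA·DDA·DBB·DBB·A·C·C·A·C·C·A·C·C·DBB·DDA·DDA
    A ↦ DBB
    B ↦ C
    C ↦ DDA
    D ↦ A

A->DBB, B->C, C->DDA, D->A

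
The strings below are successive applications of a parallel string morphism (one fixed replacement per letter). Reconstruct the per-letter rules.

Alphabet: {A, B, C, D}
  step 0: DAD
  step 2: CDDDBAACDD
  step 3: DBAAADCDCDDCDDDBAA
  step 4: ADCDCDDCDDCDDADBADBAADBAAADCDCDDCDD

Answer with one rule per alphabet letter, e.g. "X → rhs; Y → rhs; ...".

A->CDD, B->DCD, C->DB, D->A

  step 3 ⇒ step 4: DBAAADCDCDDCDDDBAA ⇒ A·DCD·CDD·CDD·CDD·A·DB·A·DB·A·A·DB·A·A·A·DCD·CDD·CDD
    A ↦ CDD
    B ↦ DCD
    C ↦ DB
    D ↦ A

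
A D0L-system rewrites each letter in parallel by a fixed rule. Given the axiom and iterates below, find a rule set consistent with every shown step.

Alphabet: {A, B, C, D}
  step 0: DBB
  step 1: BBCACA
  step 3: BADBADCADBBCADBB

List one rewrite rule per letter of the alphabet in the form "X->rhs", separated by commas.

A->D, B->CA, C->BA, D->BB

  step 0 ⇒ step 1: DBB ⇒ BB·CA·CA
    B ↦ CA
    D ↦ BB
    A ↦ D  (constrained at step 1)
    C ↦ BA  (constrained at step 1)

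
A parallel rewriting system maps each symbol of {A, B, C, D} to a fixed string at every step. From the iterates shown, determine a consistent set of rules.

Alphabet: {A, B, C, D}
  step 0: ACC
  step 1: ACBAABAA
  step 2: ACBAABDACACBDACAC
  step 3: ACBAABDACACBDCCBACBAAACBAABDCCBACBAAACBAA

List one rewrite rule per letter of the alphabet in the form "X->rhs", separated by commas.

  step 2 ⇒ step 3: ACBAABDACACBDACAC ⇒ AC·BAA·BD·AC·AC·BD·CCB·AC·BAA·AC·BAA·BD·CCB·AC·BAA·AC·BAA
    A ↦ AC
    B ↦ BD
    C ↦ BAA
    D ↦ CCB

A->AC, B->BD, C->BAA, D->CCB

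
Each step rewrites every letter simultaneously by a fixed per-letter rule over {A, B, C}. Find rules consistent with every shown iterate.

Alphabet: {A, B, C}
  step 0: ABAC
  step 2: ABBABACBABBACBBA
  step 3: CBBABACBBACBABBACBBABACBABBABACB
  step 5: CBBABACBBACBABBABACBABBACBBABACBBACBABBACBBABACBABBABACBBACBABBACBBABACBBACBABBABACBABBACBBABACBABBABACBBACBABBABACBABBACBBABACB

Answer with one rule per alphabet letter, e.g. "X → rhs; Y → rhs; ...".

A->CB, B->BA, C->AB

  step 2 ⇒ step 3: ABBABACBABBACBBA ⇒ CB·BA·BA·CB·BA·CB·AB·BA·CB·BA·BA·CB·AB·BA·BA·CB
    A ↦ CB
    B ↦ BA
    C ↦ AB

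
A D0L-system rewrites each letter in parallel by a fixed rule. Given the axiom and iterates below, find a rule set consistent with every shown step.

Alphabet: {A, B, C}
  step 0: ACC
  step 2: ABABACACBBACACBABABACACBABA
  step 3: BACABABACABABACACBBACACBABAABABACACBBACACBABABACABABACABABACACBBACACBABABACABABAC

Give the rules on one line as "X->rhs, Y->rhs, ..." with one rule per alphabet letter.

  step 2 ⇒ step 3: ABABACACBBACACBABABACACBABA ⇒ BAC·ABA·BAC·ABA·BAC·ACB·BAC·ACB·ABA·ABA·BAC·ACB·BAC·ACB·ABA·BAC·ABA·BAC·ABA·BAC·ACB·BAC·ACB·ABA·BAC·ABA·BAC
    A ↦ BAC
    B ↦ ABA
    C ↦ ACB

A->BAC, B->ABA, C->ACB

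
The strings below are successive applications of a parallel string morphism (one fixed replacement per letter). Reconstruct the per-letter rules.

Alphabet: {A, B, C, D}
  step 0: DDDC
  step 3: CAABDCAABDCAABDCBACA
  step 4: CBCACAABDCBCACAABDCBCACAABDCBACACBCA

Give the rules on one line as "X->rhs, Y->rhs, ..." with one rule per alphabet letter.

  step 3 ⇒ step 4: CAABDCAABDCAABDCBACA ⇒ CB·CA·CA·A·BD·CB·CA·CA·A·BD·CB·CA·CA·A·BD·CB·A·CA·CB·CA
    A ↦ CA
    B ↦ A
    C ↦ CB
    D ↦ BD

A->CA, B->A, C->CB, D->BD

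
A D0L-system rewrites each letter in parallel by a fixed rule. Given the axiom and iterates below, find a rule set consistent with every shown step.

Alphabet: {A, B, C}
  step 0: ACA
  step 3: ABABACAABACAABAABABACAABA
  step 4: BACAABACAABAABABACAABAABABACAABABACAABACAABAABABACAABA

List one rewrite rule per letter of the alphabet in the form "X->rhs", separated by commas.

A->BA, B->CAA, C->A

  step 3 ⇒ step 4: ABABACAABACAABAABABACAABA ⇒ BA·CAA·BA·CAA·BA·A·BA·BA·CAA·BA·A·BA·BA·CAA·BA·BA·CAA·BA·CAA·BA·A·BA·BA·CAA·BA
    A ↦ BA
    B ↦ CAA
    C ↦ A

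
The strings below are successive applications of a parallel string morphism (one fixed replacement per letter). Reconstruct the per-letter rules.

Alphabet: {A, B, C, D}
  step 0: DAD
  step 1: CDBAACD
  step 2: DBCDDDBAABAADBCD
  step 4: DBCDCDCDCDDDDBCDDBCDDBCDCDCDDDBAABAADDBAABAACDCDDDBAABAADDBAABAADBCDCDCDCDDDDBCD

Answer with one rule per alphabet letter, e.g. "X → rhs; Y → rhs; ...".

  step 1 ⇒ step 2: CDBAACD ⇒ DB·CD·DD·BAA·BAA·DB·CD
    A ↦ BAA
    B ↦ DD
    C ↦ DB
    D ↦ CD

A->BAA, B->DD, C->DB, D->CD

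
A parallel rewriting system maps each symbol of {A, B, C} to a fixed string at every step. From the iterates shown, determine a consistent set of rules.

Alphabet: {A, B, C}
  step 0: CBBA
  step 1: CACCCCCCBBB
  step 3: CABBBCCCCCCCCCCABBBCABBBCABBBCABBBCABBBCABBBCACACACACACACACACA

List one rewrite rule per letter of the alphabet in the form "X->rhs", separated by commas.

A->BBB, B->CCC, C->CA

  step 0 ⇒ step 1: CBBA ⇒ CA·CCC·CCC·BBB
    A ↦ BBB
    B ↦ CCC
    C ↦ CA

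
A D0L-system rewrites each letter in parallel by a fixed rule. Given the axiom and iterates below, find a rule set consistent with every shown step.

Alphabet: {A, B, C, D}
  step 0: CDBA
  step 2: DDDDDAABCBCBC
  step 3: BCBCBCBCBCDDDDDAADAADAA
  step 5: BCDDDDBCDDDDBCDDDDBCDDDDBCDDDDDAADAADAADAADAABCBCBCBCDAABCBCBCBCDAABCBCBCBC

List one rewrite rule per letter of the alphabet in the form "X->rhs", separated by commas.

A->DD, B->D, C->AA, D->BC

  step 2 ⇒ step 3: DDDDDAABCBCBC ⇒ BC·BC·BC·BC·BC·DD·DD·D·AA·D·AA·D·AA
    A ↦ DD
    B ↦ D
    C ↦ AA
    D ↦ BC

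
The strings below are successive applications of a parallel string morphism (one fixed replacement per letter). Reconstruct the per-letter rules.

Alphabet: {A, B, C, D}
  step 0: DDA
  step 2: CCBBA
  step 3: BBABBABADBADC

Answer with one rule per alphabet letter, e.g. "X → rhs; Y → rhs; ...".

  step 2 ⇒ step 3: CCBBA ⇒ BBA·BBA·BAD·BAD·C
    A ↦ C
    B ↦ BAD
    C ↦ BBA
    D ↦ A  (constrained at step 0)

A->C, B->BAD, C->BBA, D->A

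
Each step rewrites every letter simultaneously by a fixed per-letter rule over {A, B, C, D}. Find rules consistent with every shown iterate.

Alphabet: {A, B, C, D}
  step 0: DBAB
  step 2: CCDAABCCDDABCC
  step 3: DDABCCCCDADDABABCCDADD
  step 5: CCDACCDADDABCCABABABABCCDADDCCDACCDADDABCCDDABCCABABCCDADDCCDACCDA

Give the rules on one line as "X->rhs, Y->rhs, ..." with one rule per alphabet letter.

A->CC, B->DA, C->D, D->AB

  step 2 ⇒ step 3: CCDAABCCDDABCC ⇒ D·D·AB·CC·CC·DA·D·D·AB·AB·CC·DA·D·D
    A ↦ CC
    B ↦ DA
    C ↦ D
    D ↦ AB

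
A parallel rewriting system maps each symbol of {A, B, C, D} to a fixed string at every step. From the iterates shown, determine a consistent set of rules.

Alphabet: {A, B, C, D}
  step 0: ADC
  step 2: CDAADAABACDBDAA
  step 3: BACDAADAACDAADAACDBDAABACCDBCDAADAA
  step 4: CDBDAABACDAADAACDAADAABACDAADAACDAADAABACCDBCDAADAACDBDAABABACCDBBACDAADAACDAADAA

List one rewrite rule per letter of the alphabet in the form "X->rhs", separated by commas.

  step 3 ⇒ step 4: BACDAADAACDAADAACDBDAABACCDBCDAADAA ⇒ CDB·DAA·BA·C·DAA·DAA·C·DAA·DAA·BA·C·DAA·DAA·C·DAA·DAA·BA·C·CDB·C·DAA·DAA·CDB·DAA·BA·BA·C·CDB·BA·C·DAA·DAA·C·DAA·DAA
    A ↦ DAA
    B ↦ CDB
    C ↦ BA
    D ↦ C

A->DAA, B->CDB, C->BA, D->C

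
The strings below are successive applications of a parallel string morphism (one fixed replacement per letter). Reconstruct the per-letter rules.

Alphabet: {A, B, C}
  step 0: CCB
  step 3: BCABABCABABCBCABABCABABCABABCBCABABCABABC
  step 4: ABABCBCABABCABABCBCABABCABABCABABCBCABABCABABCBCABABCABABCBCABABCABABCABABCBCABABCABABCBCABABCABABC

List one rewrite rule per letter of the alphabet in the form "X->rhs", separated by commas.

  step 3 ⇒ step 4: BCABABCABABCBCABABCABABCABABCBCABABCABABC ⇒ ABA·BC·BC·ABA·BC·ABA·BC·BC·ABA·BC·ABA·BC·ABA·BC·BC·ABA·BC·ABA·BC·BC·ABA·BC·ABA·BC·BC·ABA·BC·ABA·BC·ABA·BC·BC·ABA·BC·ABA·BC·BC·ABA·BC·ABA·BC
    A ↦ BC
    B ↦ ABA
    C ↦ BC

A->BC, B->ABA, C->BC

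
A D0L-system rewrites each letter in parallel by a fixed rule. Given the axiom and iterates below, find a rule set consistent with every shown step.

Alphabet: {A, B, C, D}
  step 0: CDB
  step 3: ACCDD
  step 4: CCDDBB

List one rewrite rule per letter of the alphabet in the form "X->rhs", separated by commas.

  step 3 ⇒ step 4: ACCDD ⇒ CC·D·D·B·B
    A ↦ CC
    C ↦ D
    D ↦ B
    B ↦ A  (constrained at step 0)

A->CC, B->A, C->D, D->B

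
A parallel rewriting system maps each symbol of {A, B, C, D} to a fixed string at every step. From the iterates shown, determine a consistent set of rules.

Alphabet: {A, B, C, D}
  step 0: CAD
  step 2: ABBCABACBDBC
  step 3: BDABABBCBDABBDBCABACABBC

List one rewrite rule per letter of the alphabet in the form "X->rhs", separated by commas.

A->BD, B->AB, C->BC, D->AC

  step 2 ⇒ step 3: ABBCABACBDBC ⇒ BD·AB·AB·BC·BD·AB·BD·BC·AB·AC·AB·BC
    A ↦ BD
    B ↦ AB
    C ↦ BC
    D ↦ AC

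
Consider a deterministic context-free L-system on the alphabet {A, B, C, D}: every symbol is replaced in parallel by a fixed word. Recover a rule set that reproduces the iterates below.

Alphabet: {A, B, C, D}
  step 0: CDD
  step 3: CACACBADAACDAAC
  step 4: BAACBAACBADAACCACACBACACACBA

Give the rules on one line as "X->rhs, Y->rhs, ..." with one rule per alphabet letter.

A->AC, B->DA, C->BA, D->C

  step 3 ⇒ step 4: CACACBADAACDAAC ⇒ BA·AC·BA·AC·BA·DA·AC·C·AC·AC·BA·C·AC·AC·BA
    A ↦ AC
    B ↦ DA
    C ↦ BA
    D ↦ C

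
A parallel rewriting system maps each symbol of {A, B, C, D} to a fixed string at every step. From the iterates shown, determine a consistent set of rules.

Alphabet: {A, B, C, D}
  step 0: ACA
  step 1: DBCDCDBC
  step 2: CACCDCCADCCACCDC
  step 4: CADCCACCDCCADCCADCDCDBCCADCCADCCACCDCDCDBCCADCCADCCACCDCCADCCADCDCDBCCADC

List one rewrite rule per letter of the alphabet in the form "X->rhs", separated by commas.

  step 1 ⇒ step 2: DBCDCDBC ⇒ CA·CC·DC·CA·DC·CA·CC·DC
    B ↦ CC
    C ↦ DC
    D ↦ CA
  step 0 ⇒ step 1: ACA ⇒ DBC·DC·DBC
    A ↦ DBC

A->DBC, B->CC, C->DC, D->CA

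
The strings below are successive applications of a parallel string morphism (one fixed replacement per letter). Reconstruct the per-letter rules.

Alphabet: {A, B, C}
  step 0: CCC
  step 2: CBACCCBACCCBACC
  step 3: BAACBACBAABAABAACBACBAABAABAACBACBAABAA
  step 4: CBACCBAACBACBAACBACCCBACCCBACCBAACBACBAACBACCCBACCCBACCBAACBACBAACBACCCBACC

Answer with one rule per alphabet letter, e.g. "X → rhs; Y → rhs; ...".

  step 3 ⇒ step 4: BAACBACBAABAABAACBACBAABAABAACBACBAABAA ⇒ CBA·C·C·BAA·CBA·C·BAA·CBA·C·C·CBA·C·C·CBA·C·C·BAA·CBA·C·BAA·CBA·C·C·CBA·C·C·CBA·C·C·BAA·CBA·C·BAA·CBA·C·C·CBA·C·C
    A ↦ C
    B ↦ CBA
    C ↦ BAA

A->C, B->CBA, C->BAA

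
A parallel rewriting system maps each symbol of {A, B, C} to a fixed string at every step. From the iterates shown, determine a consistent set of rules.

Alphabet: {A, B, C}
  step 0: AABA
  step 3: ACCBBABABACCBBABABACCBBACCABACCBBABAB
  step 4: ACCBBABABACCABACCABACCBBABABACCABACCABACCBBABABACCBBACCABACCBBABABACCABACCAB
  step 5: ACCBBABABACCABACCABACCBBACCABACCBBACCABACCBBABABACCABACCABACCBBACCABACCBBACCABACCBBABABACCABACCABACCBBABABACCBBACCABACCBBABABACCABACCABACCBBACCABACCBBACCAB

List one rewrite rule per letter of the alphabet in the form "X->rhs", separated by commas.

  step 4 ⇒ step 5: ACCBBABABACCABACCABACCBBABABACCABACCABACCBBABABACCBBACCABACCBBABABACCABACCAB ⇒ ACC·B·B·AB·AB·ACC·AB·ACC·AB·ACC·B·B·ACC·AB·ACC·B·B·ACC·AB·ACC·B·B·AB·AB·ACC·AB·ACC·AB·ACC·B·B·ACC·AB·ACC·B·B·ACC·AB·ACC·B·B·AB·AB·ACC·AB·ACC·AB·ACC·B·B·AB·AB·ACC·B·B·ACC·AB·ACC·B·B·AB·AB·ACC·AB·ACC·AB·ACC·B·B·ACC·AB·ACC·B·B·ACC·AB
    A ↦ ACC
    B ↦ AB
    C ↦ B

A->ACC, B->AB, C->B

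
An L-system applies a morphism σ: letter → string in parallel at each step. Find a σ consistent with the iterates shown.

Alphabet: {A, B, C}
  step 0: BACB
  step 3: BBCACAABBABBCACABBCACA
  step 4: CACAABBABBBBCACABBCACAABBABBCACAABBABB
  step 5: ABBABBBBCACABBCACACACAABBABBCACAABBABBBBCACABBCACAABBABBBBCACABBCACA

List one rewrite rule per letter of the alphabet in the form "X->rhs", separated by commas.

A->BB, B->CA, C->A

  step 4 ⇒ step 5: CACAABBABBBBCACABBCACAABBABBCACAABBABB ⇒ A·BB·A·BB·BB·CA·CA·BB·CA·CA·CA·CA·A·BB·A·BB·CA·CA·A·BB·A·BB·BB·CA·CA·BB·CA·CA·A·BB·A·BB·BB·CA·CA·BB·CA·CA
    A ↦ BB
    B ↦ CA
    C ↦ A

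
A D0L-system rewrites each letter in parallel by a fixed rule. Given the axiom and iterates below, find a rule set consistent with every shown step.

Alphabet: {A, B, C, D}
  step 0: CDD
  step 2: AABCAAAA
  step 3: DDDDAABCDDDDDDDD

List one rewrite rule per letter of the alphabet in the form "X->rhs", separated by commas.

  step 2 ⇒ step 3: AABCAAAA ⇒ DD·DD·AA·BC·DD·DD·DD·DD
    A ↦ DD
    B ↦ AA
    C ↦ BC
    D ↦ B  (constrained at step 0)

A->DD, B->AA, C->BC, D->B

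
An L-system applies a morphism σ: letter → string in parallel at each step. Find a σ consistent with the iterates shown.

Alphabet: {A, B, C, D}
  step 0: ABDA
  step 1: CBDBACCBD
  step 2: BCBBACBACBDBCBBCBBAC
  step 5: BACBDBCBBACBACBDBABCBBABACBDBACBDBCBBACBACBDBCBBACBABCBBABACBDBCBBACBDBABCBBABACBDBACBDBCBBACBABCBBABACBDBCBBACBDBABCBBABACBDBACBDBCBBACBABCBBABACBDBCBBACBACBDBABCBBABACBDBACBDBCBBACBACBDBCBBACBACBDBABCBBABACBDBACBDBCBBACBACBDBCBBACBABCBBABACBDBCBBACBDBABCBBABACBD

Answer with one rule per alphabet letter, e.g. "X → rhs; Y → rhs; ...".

  step 1 ⇒ step 2: CBDBACCBD ⇒ BCB·BA·C·BA·CBD·BCB·BCB·BA·C
    A ↦ CBD
    B ↦ BA
    C ↦ BCB
    D ↦ C

A->CBD, B->BA, C->BCB, D->C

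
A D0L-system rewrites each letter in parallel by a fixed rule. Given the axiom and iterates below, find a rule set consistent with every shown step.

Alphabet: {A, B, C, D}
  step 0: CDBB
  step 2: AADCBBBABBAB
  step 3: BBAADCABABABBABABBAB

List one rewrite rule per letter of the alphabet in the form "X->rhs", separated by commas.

  step 2 ⇒ step 3: AADCBBBABBAB ⇒ B·B·AA·DC·AB·AB·AB·B·AB·AB·B·AB
    A ↦ B
    B ↦ AB
    C ↦ DC
    D ↦ AA

A->B, B->AB, C->DC, D->AA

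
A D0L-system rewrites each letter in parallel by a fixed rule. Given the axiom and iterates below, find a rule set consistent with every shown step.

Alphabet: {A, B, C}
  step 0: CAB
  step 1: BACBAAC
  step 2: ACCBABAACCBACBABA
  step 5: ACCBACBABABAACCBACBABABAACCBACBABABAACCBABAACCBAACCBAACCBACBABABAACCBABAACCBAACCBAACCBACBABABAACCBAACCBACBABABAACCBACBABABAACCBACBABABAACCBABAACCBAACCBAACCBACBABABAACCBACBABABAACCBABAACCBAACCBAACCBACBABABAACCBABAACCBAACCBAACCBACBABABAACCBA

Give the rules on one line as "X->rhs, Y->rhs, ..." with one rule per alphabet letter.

  step 1 ⇒ step 2: BACBAAC ⇒ AC·CBA·BA·AC·CBA·CBA·BA
    A ↦ CBA
    B ↦ AC
    C ↦ BA

A->CBA, B->AC, C->BA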